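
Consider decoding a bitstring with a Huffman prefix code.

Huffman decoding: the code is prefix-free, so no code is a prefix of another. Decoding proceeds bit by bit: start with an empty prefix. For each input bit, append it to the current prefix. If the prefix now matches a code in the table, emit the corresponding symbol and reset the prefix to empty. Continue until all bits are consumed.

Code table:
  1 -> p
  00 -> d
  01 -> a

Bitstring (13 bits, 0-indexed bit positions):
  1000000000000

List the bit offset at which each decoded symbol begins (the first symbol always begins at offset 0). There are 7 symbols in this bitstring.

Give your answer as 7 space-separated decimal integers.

Answer: 0 1 3 5 7 9 11

Derivation:
Bit 0: prefix='1' -> emit 'p', reset
Bit 1: prefix='0' (no match yet)
Bit 2: prefix='00' -> emit 'd', reset
Bit 3: prefix='0' (no match yet)
Bit 4: prefix='00' -> emit 'd', reset
Bit 5: prefix='0' (no match yet)
Bit 6: prefix='00' -> emit 'd', reset
Bit 7: prefix='0' (no match yet)
Bit 8: prefix='00' -> emit 'd', reset
Bit 9: prefix='0' (no match yet)
Bit 10: prefix='00' -> emit 'd', reset
Bit 11: prefix='0' (no match yet)
Bit 12: prefix='00' -> emit 'd', reset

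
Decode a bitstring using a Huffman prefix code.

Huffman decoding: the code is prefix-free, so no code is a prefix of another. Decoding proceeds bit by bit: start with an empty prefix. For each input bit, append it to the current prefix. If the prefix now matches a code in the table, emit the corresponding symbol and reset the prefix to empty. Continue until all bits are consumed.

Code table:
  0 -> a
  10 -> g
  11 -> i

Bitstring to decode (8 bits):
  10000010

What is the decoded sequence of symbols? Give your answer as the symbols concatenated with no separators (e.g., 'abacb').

Bit 0: prefix='1' (no match yet)
Bit 1: prefix='10' -> emit 'g', reset
Bit 2: prefix='0' -> emit 'a', reset
Bit 3: prefix='0' -> emit 'a', reset
Bit 4: prefix='0' -> emit 'a', reset
Bit 5: prefix='0' -> emit 'a', reset
Bit 6: prefix='1' (no match yet)
Bit 7: prefix='10' -> emit 'g', reset

Answer: gaaaag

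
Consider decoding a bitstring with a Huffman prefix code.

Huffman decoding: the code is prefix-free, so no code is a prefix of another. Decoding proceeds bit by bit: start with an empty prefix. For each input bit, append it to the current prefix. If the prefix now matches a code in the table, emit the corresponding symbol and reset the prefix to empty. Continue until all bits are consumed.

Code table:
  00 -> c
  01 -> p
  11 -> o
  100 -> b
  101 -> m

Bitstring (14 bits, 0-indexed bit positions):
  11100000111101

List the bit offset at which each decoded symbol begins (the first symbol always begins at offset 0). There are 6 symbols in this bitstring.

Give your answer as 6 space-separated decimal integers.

Answer: 0 2 5 7 9 11

Derivation:
Bit 0: prefix='1' (no match yet)
Bit 1: prefix='11' -> emit 'o', reset
Bit 2: prefix='1' (no match yet)
Bit 3: prefix='10' (no match yet)
Bit 4: prefix='100' -> emit 'b', reset
Bit 5: prefix='0' (no match yet)
Bit 6: prefix='00' -> emit 'c', reset
Bit 7: prefix='0' (no match yet)
Bit 8: prefix='01' -> emit 'p', reset
Bit 9: prefix='1' (no match yet)
Bit 10: prefix='11' -> emit 'o', reset
Bit 11: prefix='1' (no match yet)
Bit 12: prefix='10' (no match yet)
Bit 13: prefix='101' -> emit 'm', reset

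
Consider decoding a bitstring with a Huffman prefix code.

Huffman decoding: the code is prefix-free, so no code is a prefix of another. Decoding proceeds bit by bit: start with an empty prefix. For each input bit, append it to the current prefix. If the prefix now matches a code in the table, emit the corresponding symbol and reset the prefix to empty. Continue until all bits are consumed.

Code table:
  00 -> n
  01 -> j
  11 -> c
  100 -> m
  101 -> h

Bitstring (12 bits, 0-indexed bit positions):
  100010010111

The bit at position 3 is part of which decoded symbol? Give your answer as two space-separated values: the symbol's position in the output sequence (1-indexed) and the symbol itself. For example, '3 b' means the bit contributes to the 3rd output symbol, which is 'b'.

Bit 0: prefix='1' (no match yet)
Bit 1: prefix='10' (no match yet)
Bit 2: prefix='100' -> emit 'm', reset
Bit 3: prefix='0' (no match yet)
Bit 4: prefix='01' -> emit 'j', reset
Bit 5: prefix='0' (no match yet)
Bit 6: prefix='00' -> emit 'n', reset
Bit 7: prefix='1' (no match yet)

Answer: 2 j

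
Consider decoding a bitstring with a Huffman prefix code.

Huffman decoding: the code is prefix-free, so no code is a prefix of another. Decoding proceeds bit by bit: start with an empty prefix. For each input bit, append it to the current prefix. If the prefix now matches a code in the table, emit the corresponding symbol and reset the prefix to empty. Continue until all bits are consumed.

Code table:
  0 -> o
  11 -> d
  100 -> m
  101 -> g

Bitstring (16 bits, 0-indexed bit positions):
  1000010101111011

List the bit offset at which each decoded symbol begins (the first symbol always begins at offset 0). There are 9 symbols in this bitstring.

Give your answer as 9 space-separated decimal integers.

Bit 0: prefix='1' (no match yet)
Bit 1: prefix='10' (no match yet)
Bit 2: prefix='100' -> emit 'm', reset
Bit 3: prefix='0' -> emit 'o', reset
Bit 4: prefix='0' -> emit 'o', reset
Bit 5: prefix='1' (no match yet)
Bit 6: prefix='10' (no match yet)
Bit 7: prefix='101' -> emit 'g', reset
Bit 8: prefix='0' -> emit 'o', reset
Bit 9: prefix='1' (no match yet)
Bit 10: prefix='11' -> emit 'd', reset
Bit 11: prefix='1' (no match yet)
Bit 12: prefix='11' -> emit 'd', reset
Bit 13: prefix='0' -> emit 'o', reset
Bit 14: prefix='1' (no match yet)
Bit 15: prefix='11' -> emit 'd', reset

Answer: 0 3 4 5 8 9 11 13 14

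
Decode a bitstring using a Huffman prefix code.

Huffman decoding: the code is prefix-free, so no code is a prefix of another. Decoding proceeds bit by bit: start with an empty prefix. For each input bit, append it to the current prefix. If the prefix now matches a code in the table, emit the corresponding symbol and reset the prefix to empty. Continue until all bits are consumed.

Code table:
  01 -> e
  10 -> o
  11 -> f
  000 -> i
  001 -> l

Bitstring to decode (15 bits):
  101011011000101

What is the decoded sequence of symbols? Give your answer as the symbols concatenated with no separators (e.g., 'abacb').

Answer: oofeole

Derivation:
Bit 0: prefix='1' (no match yet)
Bit 1: prefix='10' -> emit 'o', reset
Bit 2: prefix='1' (no match yet)
Bit 3: prefix='10' -> emit 'o', reset
Bit 4: prefix='1' (no match yet)
Bit 5: prefix='11' -> emit 'f', reset
Bit 6: prefix='0' (no match yet)
Bit 7: prefix='01' -> emit 'e', reset
Bit 8: prefix='1' (no match yet)
Bit 9: prefix='10' -> emit 'o', reset
Bit 10: prefix='0' (no match yet)
Bit 11: prefix='00' (no match yet)
Bit 12: prefix='001' -> emit 'l', reset
Bit 13: prefix='0' (no match yet)
Bit 14: prefix='01' -> emit 'e', reset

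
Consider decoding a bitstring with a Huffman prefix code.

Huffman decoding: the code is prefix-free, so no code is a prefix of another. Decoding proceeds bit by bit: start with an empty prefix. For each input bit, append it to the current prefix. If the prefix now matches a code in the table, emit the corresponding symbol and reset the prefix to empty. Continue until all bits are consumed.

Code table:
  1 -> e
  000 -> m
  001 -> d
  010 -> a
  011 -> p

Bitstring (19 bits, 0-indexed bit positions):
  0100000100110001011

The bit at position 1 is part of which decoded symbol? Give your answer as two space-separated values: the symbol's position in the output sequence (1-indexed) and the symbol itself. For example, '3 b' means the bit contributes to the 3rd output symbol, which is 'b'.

Answer: 1 a

Derivation:
Bit 0: prefix='0' (no match yet)
Bit 1: prefix='01' (no match yet)
Bit 2: prefix='010' -> emit 'a', reset
Bit 3: prefix='0' (no match yet)
Bit 4: prefix='00' (no match yet)
Bit 5: prefix='000' -> emit 'm', reset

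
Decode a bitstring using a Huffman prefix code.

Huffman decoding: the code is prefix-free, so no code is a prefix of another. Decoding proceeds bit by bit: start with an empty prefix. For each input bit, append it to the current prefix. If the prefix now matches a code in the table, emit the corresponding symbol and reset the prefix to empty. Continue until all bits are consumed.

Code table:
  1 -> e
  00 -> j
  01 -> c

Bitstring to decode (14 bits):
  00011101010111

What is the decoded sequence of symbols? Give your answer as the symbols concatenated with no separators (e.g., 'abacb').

Answer: jceecccee

Derivation:
Bit 0: prefix='0' (no match yet)
Bit 1: prefix='00' -> emit 'j', reset
Bit 2: prefix='0' (no match yet)
Bit 3: prefix='01' -> emit 'c', reset
Bit 4: prefix='1' -> emit 'e', reset
Bit 5: prefix='1' -> emit 'e', reset
Bit 6: prefix='0' (no match yet)
Bit 7: prefix='01' -> emit 'c', reset
Bit 8: prefix='0' (no match yet)
Bit 9: prefix='01' -> emit 'c', reset
Bit 10: prefix='0' (no match yet)
Bit 11: prefix='01' -> emit 'c', reset
Bit 12: prefix='1' -> emit 'e', reset
Bit 13: prefix='1' -> emit 'e', reset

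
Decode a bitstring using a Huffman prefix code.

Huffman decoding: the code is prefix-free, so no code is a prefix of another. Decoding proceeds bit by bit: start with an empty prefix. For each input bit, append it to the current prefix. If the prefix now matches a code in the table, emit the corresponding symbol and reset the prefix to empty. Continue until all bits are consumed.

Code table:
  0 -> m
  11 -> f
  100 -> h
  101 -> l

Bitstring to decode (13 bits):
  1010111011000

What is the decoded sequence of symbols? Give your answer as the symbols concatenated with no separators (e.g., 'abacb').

Bit 0: prefix='1' (no match yet)
Bit 1: prefix='10' (no match yet)
Bit 2: prefix='101' -> emit 'l', reset
Bit 3: prefix='0' -> emit 'm', reset
Bit 4: prefix='1' (no match yet)
Bit 5: prefix='11' -> emit 'f', reset
Bit 6: prefix='1' (no match yet)
Bit 7: prefix='10' (no match yet)
Bit 8: prefix='101' -> emit 'l', reset
Bit 9: prefix='1' (no match yet)
Bit 10: prefix='10' (no match yet)
Bit 11: prefix='100' -> emit 'h', reset
Bit 12: prefix='0' -> emit 'm', reset

Answer: lmflhm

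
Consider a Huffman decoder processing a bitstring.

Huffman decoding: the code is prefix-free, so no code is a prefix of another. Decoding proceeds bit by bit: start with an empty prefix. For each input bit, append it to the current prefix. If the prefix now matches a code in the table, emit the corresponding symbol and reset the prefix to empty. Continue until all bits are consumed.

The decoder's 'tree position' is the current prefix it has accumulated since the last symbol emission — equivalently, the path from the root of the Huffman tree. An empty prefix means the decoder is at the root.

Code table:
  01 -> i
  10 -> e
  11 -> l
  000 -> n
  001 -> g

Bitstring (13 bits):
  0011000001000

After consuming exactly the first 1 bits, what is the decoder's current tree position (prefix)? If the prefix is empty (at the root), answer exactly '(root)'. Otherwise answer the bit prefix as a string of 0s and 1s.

Bit 0: prefix='0' (no match yet)

Answer: 0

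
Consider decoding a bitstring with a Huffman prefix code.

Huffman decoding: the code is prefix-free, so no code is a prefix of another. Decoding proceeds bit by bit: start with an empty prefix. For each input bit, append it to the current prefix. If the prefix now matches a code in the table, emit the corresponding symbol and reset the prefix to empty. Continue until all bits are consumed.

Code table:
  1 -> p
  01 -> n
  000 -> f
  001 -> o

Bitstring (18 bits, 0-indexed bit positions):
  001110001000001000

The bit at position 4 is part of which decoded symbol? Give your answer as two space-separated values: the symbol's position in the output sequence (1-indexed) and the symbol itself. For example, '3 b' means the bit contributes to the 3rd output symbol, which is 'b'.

Answer: 3 p

Derivation:
Bit 0: prefix='0' (no match yet)
Bit 1: prefix='00' (no match yet)
Bit 2: prefix='001' -> emit 'o', reset
Bit 3: prefix='1' -> emit 'p', reset
Bit 4: prefix='1' -> emit 'p', reset
Bit 5: prefix='0' (no match yet)
Bit 6: prefix='00' (no match yet)
Bit 7: prefix='000' -> emit 'f', reset
Bit 8: prefix='1' -> emit 'p', reset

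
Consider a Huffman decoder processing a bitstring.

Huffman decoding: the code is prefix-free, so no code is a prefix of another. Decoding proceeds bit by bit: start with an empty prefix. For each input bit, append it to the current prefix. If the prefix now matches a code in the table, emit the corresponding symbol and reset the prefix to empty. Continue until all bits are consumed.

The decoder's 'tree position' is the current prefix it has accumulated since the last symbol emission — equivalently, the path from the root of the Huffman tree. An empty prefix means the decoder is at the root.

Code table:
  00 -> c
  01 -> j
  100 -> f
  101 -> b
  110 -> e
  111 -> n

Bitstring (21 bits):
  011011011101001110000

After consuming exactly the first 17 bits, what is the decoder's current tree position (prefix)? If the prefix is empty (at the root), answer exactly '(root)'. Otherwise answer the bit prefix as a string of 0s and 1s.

Bit 0: prefix='0' (no match yet)
Bit 1: prefix='01' -> emit 'j', reset
Bit 2: prefix='1' (no match yet)
Bit 3: prefix='10' (no match yet)
Bit 4: prefix='101' -> emit 'b', reset
Bit 5: prefix='1' (no match yet)
Bit 6: prefix='10' (no match yet)
Bit 7: prefix='101' -> emit 'b', reset
Bit 8: prefix='1' (no match yet)
Bit 9: prefix='11' (no match yet)
Bit 10: prefix='110' -> emit 'e', reset
Bit 11: prefix='1' (no match yet)
Bit 12: prefix='10' (no match yet)
Bit 13: prefix='100' -> emit 'f', reset
Bit 14: prefix='1' (no match yet)
Bit 15: prefix='11' (no match yet)
Bit 16: prefix='111' -> emit 'n', reset

Answer: (root)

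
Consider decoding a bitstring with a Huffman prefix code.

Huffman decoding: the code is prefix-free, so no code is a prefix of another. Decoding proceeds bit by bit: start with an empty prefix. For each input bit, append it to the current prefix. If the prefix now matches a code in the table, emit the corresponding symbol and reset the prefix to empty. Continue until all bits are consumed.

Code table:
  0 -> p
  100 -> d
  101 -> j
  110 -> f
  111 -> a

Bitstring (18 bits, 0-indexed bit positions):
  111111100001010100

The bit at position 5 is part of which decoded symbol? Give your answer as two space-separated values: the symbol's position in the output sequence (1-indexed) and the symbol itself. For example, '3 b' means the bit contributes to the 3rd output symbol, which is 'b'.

Bit 0: prefix='1' (no match yet)
Bit 1: prefix='11' (no match yet)
Bit 2: prefix='111' -> emit 'a', reset
Bit 3: prefix='1' (no match yet)
Bit 4: prefix='11' (no match yet)
Bit 5: prefix='111' -> emit 'a', reset
Bit 6: prefix='1' (no match yet)
Bit 7: prefix='10' (no match yet)
Bit 8: prefix='100' -> emit 'd', reset
Bit 9: prefix='0' -> emit 'p', reset

Answer: 2 a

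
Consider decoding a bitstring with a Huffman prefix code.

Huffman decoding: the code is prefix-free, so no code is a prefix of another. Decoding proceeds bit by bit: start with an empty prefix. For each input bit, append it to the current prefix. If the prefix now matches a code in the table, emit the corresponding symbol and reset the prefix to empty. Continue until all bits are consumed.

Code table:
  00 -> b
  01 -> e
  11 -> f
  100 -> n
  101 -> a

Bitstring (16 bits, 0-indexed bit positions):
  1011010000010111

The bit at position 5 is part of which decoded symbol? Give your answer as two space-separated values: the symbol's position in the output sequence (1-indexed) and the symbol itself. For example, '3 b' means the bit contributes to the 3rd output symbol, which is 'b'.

Answer: 2 a

Derivation:
Bit 0: prefix='1' (no match yet)
Bit 1: prefix='10' (no match yet)
Bit 2: prefix='101' -> emit 'a', reset
Bit 3: prefix='1' (no match yet)
Bit 4: prefix='10' (no match yet)
Bit 5: prefix='101' -> emit 'a', reset
Bit 6: prefix='0' (no match yet)
Bit 7: prefix='00' -> emit 'b', reset
Bit 8: prefix='0' (no match yet)
Bit 9: prefix='00' -> emit 'b', reset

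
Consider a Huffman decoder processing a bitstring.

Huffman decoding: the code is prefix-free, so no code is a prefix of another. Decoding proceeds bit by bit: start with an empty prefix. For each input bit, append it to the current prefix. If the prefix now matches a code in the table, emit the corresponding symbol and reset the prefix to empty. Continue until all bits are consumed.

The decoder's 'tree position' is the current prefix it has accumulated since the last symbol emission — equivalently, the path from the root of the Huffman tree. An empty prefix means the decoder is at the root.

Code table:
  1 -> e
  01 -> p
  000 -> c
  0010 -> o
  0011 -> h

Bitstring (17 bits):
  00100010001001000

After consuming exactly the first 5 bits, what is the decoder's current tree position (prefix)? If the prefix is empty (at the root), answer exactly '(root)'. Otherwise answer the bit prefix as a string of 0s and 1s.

Bit 0: prefix='0' (no match yet)
Bit 1: prefix='00' (no match yet)
Bit 2: prefix='001' (no match yet)
Bit 3: prefix='0010' -> emit 'o', reset
Bit 4: prefix='0' (no match yet)

Answer: 0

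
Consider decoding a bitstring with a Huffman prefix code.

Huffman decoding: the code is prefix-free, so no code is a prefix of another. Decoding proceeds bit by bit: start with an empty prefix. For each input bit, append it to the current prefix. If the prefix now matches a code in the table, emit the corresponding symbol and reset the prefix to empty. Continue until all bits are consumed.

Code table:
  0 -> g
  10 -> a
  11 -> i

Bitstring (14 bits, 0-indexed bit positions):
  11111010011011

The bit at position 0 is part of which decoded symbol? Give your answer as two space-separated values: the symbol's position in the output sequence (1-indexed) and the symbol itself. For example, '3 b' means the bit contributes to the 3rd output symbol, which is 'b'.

Answer: 1 i

Derivation:
Bit 0: prefix='1' (no match yet)
Bit 1: prefix='11' -> emit 'i', reset
Bit 2: prefix='1' (no match yet)
Bit 3: prefix='11' -> emit 'i', reset
Bit 4: prefix='1' (no match yet)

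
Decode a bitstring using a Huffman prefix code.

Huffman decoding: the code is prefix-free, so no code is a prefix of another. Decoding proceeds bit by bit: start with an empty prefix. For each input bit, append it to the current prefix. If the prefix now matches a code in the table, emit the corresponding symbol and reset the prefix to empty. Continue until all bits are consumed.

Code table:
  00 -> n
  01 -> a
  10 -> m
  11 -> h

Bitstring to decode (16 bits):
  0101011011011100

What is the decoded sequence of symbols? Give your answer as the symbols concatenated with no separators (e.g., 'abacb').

Bit 0: prefix='0' (no match yet)
Bit 1: prefix='01' -> emit 'a', reset
Bit 2: prefix='0' (no match yet)
Bit 3: prefix='01' -> emit 'a', reset
Bit 4: prefix='0' (no match yet)
Bit 5: prefix='01' -> emit 'a', reset
Bit 6: prefix='1' (no match yet)
Bit 7: prefix='10' -> emit 'm', reset
Bit 8: prefix='1' (no match yet)
Bit 9: prefix='11' -> emit 'h', reset
Bit 10: prefix='0' (no match yet)
Bit 11: prefix='01' -> emit 'a', reset
Bit 12: prefix='1' (no match yet)
Bit 13: prefix='11' -> emit 'h', reset
Bit 14: prefix='0' (no match yet)
Bit 15: prefix='00' -> emit 'n', reset

Answer: aaamhahn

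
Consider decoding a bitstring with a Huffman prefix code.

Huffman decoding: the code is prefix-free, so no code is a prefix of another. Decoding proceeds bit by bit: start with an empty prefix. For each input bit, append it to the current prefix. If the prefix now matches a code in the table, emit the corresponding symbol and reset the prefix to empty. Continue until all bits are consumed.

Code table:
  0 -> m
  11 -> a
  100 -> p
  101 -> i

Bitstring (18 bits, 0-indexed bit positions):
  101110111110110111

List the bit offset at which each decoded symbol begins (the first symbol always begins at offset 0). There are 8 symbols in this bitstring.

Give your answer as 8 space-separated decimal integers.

Bit 0: prefix='1' (no match yet)
Bit 1: prefix='10' (no match yet)
Bit 2: prefix='101' -> emit 'i', reset
Bit 3: prefix='1' (no match yet)
Bit 4: prefix='11' -> emit 'a', reset
Bit 5: prefix='0' -> emit 'm', reset
Bit 6: prefix='1' (no match yet)
Bit 7: prefix='11' -> emit 'a', reset
Bit 8: prefix='1' (no match yet)
Bit 9: prefix='11' -> emit 'a', reset
Bit 10: prefix='1' (no match yet)
Bit 11: prefix='10' (no match yet)
Bit 12: prefix='101' -> emit 'i', reset
Bit 13: prefix='1' (no match yet)
Bit 14: prefix='10' (no match yet)
Bit 15: prefix='101' -> emit 'i', reset
Bit 16: prefix='1' (no match yet)
Bit 17: prefix='11' -> emit 'a', reset

Answer: 0 3 5 6 8 10 13 16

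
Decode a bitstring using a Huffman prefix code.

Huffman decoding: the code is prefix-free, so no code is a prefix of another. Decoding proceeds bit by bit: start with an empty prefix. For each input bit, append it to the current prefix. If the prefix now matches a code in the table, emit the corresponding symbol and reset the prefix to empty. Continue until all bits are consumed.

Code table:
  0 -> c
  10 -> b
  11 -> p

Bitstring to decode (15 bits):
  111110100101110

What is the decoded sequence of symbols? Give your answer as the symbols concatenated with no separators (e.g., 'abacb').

Answer: ppbbcbpb

Derivation:
Bit 0: prefix='1' (no match yet)
Bit 1: prefix='11' -> emit 'p', reset
Bit 2: prefix='1' (no match yet)
Bit 3: prefix='11' -> emit 'p', reset
Bit 4: prefix='1' (no match yet)
Bit 5: prefix='10' -> emit 'b', reset
Bit 6: prefix='1' (no match yet)
Bit 7: prefix='10' -> emit 'b', reset
Bit 8: prefix='0' -> emit 'c', reset
Bit 9: prefix='1' (no match yet)
Bit 10: prefix='10' -> emit 'b', reset
Bit 11: prefix='1' (no match yet)
Bit 12: prefix='11' -> emit 'p', reset
Bit 13: prefix='1' (no match yet)
Bit 14: prefix='10' -> emit 'b', reset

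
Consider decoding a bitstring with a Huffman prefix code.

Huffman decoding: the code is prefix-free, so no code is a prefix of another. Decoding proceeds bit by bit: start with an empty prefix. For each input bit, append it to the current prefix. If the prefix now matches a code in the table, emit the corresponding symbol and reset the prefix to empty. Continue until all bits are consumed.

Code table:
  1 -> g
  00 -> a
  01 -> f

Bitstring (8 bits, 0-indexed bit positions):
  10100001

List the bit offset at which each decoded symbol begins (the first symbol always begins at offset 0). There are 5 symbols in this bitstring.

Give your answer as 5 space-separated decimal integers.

Bit 0: prefix='1' -> emit 'g', reset
Bit 1: prefix='0' (no match yet)
Bit 2: prefix='01' -> emit 'f', reset
Bit 3: prefix='0' (no match yet)
Bit 4: prefix='00' -> emit 'a', reset
Bit 5: prefix='0' (no match yet)
Bit 6: prefix='00' -> emit 'a', reset
Bit 7: prefix='1' -> emit 'g', reset

Answer: 0 1 3 5 7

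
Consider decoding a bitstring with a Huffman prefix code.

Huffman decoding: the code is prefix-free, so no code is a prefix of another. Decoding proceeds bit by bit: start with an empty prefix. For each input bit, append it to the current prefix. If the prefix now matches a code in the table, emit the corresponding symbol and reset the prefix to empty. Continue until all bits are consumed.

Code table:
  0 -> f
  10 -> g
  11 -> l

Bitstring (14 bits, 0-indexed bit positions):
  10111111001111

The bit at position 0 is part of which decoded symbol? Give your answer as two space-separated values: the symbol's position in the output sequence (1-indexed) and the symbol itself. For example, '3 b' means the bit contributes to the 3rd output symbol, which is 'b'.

Answer: 1 g

Derivation:
Bit 0: prefix='1' (no match yet)
Bit 1: prefix='10' -> emit 'g', reset
Bit 2: prefix='1' (no match yet)
Bit 3: prefix='11' -> emit 'l', reset
Bit 4: prefix='1' (no match yet)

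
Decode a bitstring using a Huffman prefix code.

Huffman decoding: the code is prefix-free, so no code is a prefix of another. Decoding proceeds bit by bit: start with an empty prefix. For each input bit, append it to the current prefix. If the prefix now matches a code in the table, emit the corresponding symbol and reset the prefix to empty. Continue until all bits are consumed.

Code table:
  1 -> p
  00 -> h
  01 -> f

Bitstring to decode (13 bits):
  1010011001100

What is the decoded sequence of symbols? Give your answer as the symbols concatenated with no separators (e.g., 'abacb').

Answer: pfhpphpph

Derivation:
Bit 0: prefix='1' -> emit 'p', reset
Bit 1: prefix='0' (no match yet)
Bit 2: prefix='01' -> emit 'f', reset
Bit 3: prefix='0' (no match yet)
Bit 4: prefix='00' -> emit 'h', reset
Bit 5: prefix='1' -> emit 'p', reset
Bit 6: prefix='1' -> emit 'p', reset
Bit 7: prefix='0' (no match yet)
Bit 8: prefix='00' -> emit 'h', reset
Bit 9: prefix='1' -> emit 'p', reset
Bit 10: prefix='1' -> emit 'p', reset
Bit 11: prefix='0' (no match yet)
Bit 12: prefix='00' -> emit 'h', reset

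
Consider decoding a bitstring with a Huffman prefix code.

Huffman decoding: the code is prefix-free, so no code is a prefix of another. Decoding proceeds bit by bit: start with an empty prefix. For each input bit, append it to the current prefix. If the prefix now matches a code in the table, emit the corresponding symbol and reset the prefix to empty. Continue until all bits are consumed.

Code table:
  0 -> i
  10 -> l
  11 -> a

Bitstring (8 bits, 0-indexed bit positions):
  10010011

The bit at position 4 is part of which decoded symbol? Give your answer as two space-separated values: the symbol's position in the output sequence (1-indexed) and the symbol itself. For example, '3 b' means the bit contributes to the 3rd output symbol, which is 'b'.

Bit 0: prefix='1' (no match yet)
Bit 1: prefix='10' -> emit 'l', reset
Bit 2: prefix='0' -> emit 'i', reset
Bit 3: prefix='1' (no match yet)
Bit 4: prefix='10' -> emit 'l', reset
Bit 5: prefix='0' -> emit 'i', reset
Bit 6: prefix='1' (no match yet)
Bit 7: prefix='11' -> emit 'a', reset

Answer: 3 l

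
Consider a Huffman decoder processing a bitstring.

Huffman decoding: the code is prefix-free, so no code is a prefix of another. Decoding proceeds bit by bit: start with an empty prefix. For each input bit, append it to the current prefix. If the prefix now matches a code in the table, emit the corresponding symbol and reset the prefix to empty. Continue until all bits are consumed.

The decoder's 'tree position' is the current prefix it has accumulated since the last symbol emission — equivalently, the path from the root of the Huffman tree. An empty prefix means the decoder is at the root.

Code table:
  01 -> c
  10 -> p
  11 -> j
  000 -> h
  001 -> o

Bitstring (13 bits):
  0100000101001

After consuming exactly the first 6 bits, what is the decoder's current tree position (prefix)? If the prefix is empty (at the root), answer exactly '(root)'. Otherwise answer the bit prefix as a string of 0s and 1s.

Bit 0: prefix='0' (no match yet)
Bit 1: prefix='01' -> emit 'c', reset
Bit 2: prefix='0' (no match yet)
Bit 3: prefix='00' (no match yet)
Bit 4: prefix='000' -> emit 'h', reset
Bit 5: prefix='0' (no match yet)

Answer: 0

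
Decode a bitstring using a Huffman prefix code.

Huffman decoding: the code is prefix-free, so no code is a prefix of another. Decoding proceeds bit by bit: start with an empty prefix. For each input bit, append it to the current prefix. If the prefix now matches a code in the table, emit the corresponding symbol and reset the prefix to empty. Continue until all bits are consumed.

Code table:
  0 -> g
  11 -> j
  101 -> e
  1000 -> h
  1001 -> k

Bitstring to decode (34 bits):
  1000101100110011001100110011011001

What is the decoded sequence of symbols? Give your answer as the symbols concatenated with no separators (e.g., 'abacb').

Bit 0: prefix='1' (no match yet)
Bit 1: prefix='10' (no match yet)
Bit 2: prefix='100' (no match yet)
Bit 3: prefix='1000' -> emit 'h', reset
Bit 4: prefix='1' (no match yet)
Bit 5: prefix='10' (no match yet)
Bit 6: prefix='101' -> emit 'e', reset
Bit 7: prefix='1' (no match yet)
Bit 8: prefix='10' (no match yet)
Bit 9: prefix='100' (no match yet)
Bit 10: prefix='1001' -> emit 'k', reset
Bit 11: prefix='1' (no match yet)
Bit 12: prefix='10' (no match yet)
Bit 13: prefix='100' (no match yet)
Bit 14: prefix='1001' -> emit 'k', reset
Bit 15: prefix='1' (no match yet)
Bit 16: prefix='10' (no match yet)
Bit 17: prefix='100' (no match yet)
Bit 18: prefix='1001' -> emit 'k', reset
Bit 19: prefix='1' (no match yet)
Bit 20: prefix='10' (no match yet)
Bit 21: prefix='100' (no match yet)
Bit 22: prefix='1001' -> emit 'k', reset
Bit 23: prefix='1' (no match yet)
Bit 24: prefix='10' (no match yet)
Bit 25: prefix='100' (no match yet)
Bit 26: prefix='1001' -> emit 'k', reset
Bit 27: prefix='1' (no match yet)
Bit 28: prefix='10' (no match yet)
Bit 29: prefix='101' -> emit 'e', reset
Bit 30: prefix='1' (no match yet)
Bit 31: prefix='10' (no match yet)
Bit 32: prefix='100' (no match yet)
Bit 33: prefix='1001' -> emit 'k', reset

Answer: hekkkkkek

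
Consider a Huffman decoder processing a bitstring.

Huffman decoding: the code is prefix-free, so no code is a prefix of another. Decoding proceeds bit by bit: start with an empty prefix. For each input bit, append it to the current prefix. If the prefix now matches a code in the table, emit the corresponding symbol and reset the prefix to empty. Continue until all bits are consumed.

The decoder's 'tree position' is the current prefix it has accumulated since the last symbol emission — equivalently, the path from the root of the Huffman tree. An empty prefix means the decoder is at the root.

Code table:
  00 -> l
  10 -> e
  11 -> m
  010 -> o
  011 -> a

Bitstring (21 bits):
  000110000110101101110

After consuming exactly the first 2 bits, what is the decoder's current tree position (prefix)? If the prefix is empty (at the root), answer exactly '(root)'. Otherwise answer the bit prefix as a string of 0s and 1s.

Bit 0: prefix='0' (no match yet)
Bit 1: prefix='00' -> emit 'l', reset

Answer: (root)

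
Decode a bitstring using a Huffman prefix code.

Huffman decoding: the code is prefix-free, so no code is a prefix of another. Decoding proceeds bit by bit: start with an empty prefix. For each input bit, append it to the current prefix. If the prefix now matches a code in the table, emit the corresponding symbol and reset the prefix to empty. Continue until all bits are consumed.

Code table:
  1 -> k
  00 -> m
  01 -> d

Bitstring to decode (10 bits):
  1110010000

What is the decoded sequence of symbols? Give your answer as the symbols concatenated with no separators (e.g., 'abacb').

Bit 0: prefix='1' -> emit 'k', reset
Bit 1: prefix='1' -> emit 'k', reset
Bit 2: prefix='1' -> emit 'k', reset
Bit 3: prefix='0' (no match yet)
Bit 4: prefix='00' -> emit 'm', reset
Bit 5: prefix='1' -> emit 'k', reset
Bit 6: prefix='0' (no match yet)
Bit 7: prefix='00' -> emit 'm', reset
Bit 8: prefix='0' (no match yet)
Bit 9: prefix='00' -> emit 'm', reset

Answer: kkkmkmm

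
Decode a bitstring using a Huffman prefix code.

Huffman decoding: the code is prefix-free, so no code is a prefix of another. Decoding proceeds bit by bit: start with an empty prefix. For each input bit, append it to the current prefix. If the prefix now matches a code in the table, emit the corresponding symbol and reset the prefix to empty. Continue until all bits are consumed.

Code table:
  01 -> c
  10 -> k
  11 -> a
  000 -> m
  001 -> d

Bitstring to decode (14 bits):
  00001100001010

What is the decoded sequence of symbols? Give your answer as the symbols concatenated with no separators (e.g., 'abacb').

Bit 0: prefix='0' (no match yet)
Bit 1: prefix='00' (no match yet)
Bit 2: prefix='000' -> emit 'm', reset
Bit 3: prefix='0' (no match yet)
Bit 4: prefix='01' -> emit 'c', reset
Bit 5: prefix='1' (no match yet)
Bit 6: prefix='10' -> emit 'k', reset
Bit 7: prefix='0' (no match yet)
Bit 8: prefix='00' (no match yet)
Bit 9: prefix='000' -> emit 'm', reset
Bit 10: prefix='1' (no match yet)
Bit 11: prefix='10' -> emit 'k', reset
Bit 12: prefix='1' (no match yet)
Bit 13: prefix='10' -> emit 'k', reset

Answer: mckmkk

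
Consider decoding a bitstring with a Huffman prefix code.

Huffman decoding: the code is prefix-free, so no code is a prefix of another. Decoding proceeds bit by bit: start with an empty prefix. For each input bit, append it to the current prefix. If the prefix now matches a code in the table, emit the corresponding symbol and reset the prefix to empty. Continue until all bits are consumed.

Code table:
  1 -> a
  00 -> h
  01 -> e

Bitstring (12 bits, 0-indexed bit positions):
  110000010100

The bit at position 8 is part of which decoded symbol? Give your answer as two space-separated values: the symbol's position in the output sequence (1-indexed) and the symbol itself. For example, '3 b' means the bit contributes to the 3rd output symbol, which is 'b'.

Answer: 6 e

Derivation:
Bit 0: prefix='1' -> emit 'a', reset
Bit 1: prefix='1' -> emit 'a', reset
Bit 2: prefix='0' (no match yet)
Bit 3: prefix='00' -> emit 'h', reset
Bit 4: prefix='0' (no match yet)
Bit 5: prefix='00' -> emit 'h', reset
Bit 6: prefix='0' (no match yet)
Bit 7: prefix='01' -> emit 'e', reset
Bit 8: prefix='0' (no match yet)
Bit 9: prefix='01' -> emit 'e', reset
Bit 10: prefix='0' (no match yet)
Bit 11: prefix='00' -> emit 'h', reset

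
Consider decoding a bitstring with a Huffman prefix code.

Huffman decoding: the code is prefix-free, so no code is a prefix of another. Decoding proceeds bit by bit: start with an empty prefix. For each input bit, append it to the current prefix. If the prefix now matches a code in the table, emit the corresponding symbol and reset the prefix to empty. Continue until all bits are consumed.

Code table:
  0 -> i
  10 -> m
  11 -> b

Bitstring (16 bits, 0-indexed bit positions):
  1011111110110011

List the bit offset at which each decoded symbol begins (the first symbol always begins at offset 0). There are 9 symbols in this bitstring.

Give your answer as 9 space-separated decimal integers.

Answer: 0 2 4 6 8 10 12 13 14

Derivation:
Bit 0: prefix='1' (no match yet)
Bit 1: prefix='10' -> emit 'm', reset
Bit 2: prefix='1' (no match yet)
Bit 3: prefix='11' -> emit 'b', reset
Bit 4: prefix='1' (no match yet)
Bit 5: prefix='11' -> emit 'b', reset
Bit 6: prefix='1' (no match yet)
Bit 7: prefix='11' -> emit 'b', reset
Bit 8: prefix='1' (no match yet)
Bit 9: prefix='10' -> emit 'm', reset
Bit 10: prefix='1' (no match yet)
Bit 11: prefix='11' -> emit 'b', reset
Bit 12: prefix='0' -> emit 'i', reset
Bit 13: prefix='0' -> emit 'i', reset
Bit 14: prefix='1' (no match yet)
Bit 15: prefix='11' -> emit 'b', reset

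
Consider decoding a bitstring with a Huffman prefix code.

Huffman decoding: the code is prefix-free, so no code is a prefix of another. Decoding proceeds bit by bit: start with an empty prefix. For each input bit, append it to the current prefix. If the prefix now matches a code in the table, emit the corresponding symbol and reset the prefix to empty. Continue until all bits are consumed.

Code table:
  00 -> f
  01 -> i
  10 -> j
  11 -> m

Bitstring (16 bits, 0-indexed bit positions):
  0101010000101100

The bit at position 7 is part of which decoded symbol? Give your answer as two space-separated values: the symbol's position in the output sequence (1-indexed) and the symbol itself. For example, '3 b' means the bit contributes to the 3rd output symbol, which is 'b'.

Answer: 4 f

Derivation:
Bit 0: prefix='0' (no match yet)
Bit 1: prefix='01' -> emit 'i', reset
Bit 2: prefix='0' (no match yet)
Bit 3: prefix='01' -> emit 'i', reset
Bit 4: prefix='0' (no match yet)
Bit 5: prefix='01' -> emit 'i', reset
Bit 6: prefix='0' (no match yet)
Bit 7: prefix='00' -> emit 'f', reset
Bit 8: prefix='0' (no match yet)
Bit 9: prefix='00' -> emit 'f', reset
Bit 10: prefix='1' (no match yet)
Bit 11: prefix='10' -> emit 'j', reset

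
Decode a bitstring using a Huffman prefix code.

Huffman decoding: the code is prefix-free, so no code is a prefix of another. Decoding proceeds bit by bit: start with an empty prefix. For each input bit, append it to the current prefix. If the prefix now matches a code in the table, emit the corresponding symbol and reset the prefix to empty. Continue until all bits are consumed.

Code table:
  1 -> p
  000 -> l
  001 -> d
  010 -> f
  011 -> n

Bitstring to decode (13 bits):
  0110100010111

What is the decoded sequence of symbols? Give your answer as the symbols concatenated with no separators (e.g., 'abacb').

Answer: nfdnp

Derivation:
Bit 0: prefix='0' (no match yet)
Bit 1: prefix='01' (no match yet)
Bit 2: prefix='011' -> emit 'n', reset
Bit 3: prefix='0' (no match yet)
Bit 4: prefix='01' (no match yet)
Bit 5: prefix='010' -> emit 'f', reset
Bit 6: prefix='0' (no match yet)
Bit 7: prefix='00' (no match yet)
Bit 8: prefix='001' -> emit 'd', reset
Bit 9: prefix='0' (no match yet)
Bit 10: prefix='01' (no match yet)
Bit 11: prefix='011' -> emit 'n', reset
Bit 12: prefix='1' -> emit 'p', reset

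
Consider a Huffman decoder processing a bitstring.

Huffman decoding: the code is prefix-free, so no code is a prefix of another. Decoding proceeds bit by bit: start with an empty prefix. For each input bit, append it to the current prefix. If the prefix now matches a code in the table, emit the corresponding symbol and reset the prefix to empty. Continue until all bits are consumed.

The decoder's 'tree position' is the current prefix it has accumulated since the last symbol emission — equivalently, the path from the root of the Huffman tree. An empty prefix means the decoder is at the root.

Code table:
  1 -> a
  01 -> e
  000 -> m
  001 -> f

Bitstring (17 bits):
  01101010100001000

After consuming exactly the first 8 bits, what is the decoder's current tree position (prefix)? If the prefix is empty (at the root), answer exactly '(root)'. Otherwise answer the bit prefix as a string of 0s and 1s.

Bit 0: prefix='0' (no match yet)
Bit 1: prefix='01' -> emit 'e', reset
Bit 2: prefix='1' -> emit 'a', reset
Bit 3: prefix='0' (no match yet)
Bit 4: prefix='01' -> emit 'e', reset
Bit 5: prefix='0' (no match yet)
Bit 6: prefix='01' -> emit 'e', reset
Bit 7: prefix='0' (no match yet)

Answer: 0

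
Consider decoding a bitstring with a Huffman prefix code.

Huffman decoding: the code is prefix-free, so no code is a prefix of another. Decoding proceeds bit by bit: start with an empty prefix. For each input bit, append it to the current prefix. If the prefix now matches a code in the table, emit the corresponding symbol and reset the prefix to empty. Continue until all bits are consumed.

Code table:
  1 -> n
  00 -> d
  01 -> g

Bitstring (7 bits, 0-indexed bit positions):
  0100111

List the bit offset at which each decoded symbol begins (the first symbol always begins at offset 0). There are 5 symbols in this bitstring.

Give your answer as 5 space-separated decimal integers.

Answer: 0 2 4 5 6

Derivation:
Bit 0: prefix='0' (no match yet)
Bit 1: prefix='01' -> emit 'g', reset
Bit 2: prefix='0' (no match yet)
Bit 3: prefix='00' -> emit 'd', reset
Bit 4: prefix='1' -> emit 'n', reset
Bit 5: prefix='1' -> emit 'n', reset
Bit 6: prefix='1' -> emit 'n', reset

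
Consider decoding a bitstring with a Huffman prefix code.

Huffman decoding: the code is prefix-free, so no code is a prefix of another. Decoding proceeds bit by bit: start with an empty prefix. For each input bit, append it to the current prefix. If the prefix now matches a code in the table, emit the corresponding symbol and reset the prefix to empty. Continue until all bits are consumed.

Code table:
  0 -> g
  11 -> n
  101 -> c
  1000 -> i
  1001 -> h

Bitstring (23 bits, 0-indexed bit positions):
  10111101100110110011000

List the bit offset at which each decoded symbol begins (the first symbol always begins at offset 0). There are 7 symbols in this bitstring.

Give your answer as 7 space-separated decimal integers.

Bit 0: prefix='1' (no match yet)
Bit 1: prefix='10' (no match yet)
Bit 2: prefix='101' -> emit 'c', reset
Bit 3: prefix='1' (no match yet)
Bit 4: prefix='11' -> emit 'n', reset
Bit 5: prefix='1' (no match yet)
Bit 6: prefix='10' (no match yet)
Bit 7: prefix='101' -> emit 'c', reset
Bit 8: prefix='1' (no match yet)
Bit 9: prefix='10' (no match yet)
Bit 10: prefix='100' (no match yet)
Bit 11: prefix='1001' -> emit 'h', reset
Bit 12: prefix='1' (no match yet)
Bit 13: prefix='10' (no match yet)
Bit 14: prefix='101' -> emit 'c', reset
Bit 15: prefix='1' (no match yet)
Bit 16: prefix='10' (no match yet)
Bit 17: prefix='100' (no match yet)
Bit 18: prefix='1001' -> emit 'h', reset
Bit 19: prefix='1' (no match yet)
Bit 20: prefix='10' (no match yet)
Bit 21: prefix='100' (no match yet)
Bit 22: prefix='1000' -> emit 'i', reset

Answer: 0 3 5 8 12 15 19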